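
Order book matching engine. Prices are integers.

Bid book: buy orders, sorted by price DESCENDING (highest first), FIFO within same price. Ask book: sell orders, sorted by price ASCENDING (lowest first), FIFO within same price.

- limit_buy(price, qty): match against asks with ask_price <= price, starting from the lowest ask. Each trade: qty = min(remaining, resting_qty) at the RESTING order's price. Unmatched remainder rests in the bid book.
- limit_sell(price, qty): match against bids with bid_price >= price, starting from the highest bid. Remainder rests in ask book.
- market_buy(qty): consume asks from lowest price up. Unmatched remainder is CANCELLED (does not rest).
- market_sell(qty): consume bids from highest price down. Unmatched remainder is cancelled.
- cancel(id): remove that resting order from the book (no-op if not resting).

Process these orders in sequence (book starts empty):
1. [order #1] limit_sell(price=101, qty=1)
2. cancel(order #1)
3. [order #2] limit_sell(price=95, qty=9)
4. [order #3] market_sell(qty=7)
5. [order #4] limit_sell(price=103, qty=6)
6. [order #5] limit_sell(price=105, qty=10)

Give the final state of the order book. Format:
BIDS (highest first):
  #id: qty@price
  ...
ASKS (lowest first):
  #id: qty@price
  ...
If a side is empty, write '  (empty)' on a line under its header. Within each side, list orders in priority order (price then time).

After op 1 [order #1] limit_sell(price=101, qty=1): fills=none; bids=[-] asks=[#1:1@101]
After op 2 cancel(order #1): fills=none; bids=[-] asks=[-]
After op 3 [order #2] limit_sell(price=95, qty=9): fills=none; bids=[-] asks=[#2:9@95]
After op 4 [order #3] market_sell(qty=7): fills=none; bids=[-] asks=[#2:9@95]
After op 5 [order #4] limit_sell(price=103, qty=6): fills=none; bids=[-] asks=[#2:9@95 #4:6@103]
After op 6 [order #5] limit_sell(price=105, qty=10): fills=none; bids=[-] asks=[#2:9@95 #4:6@103 #5:10@105]

Answer: BIDS (highest first):
  (empty)
ASKS (lowest first):
  #2: 9@95
  #4: 6@103
  #5: 10@105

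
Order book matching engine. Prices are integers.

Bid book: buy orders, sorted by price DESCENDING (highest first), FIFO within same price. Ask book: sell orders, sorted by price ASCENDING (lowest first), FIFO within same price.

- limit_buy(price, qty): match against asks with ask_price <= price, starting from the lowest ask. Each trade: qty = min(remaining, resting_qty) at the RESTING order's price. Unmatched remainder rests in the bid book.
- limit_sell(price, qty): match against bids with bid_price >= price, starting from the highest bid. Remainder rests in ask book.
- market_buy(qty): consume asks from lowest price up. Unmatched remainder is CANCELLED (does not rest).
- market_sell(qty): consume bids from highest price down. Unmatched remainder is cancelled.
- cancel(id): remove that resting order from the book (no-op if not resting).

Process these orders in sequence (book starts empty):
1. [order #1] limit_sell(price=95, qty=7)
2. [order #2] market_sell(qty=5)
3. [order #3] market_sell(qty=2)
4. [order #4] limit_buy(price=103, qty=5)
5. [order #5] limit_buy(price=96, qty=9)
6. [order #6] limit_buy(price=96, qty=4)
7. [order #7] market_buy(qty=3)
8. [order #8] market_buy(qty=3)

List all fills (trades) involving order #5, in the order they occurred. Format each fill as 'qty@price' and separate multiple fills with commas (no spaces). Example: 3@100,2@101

After op 1 [order #1] limit_sell(price=95, qty=7): fills=none; bids=[-] asks=[#1:7@95]
After op 2 [order #2] market_sell(qty=5): fills=none; bids=[-] asks=[#1:7@95]
After op 3 [order #3] market_sell(qty=2): fills=none; bids=[-] asks=[#1:7@95]
After op 4 [order #4] limit_buy(price=103, qty=5): fills=#4x#1:5@95; bids=[-] asks=[#1:2@95]
After op 5 [order #5] limit_buy(price=96, qty=9): fills=#5x#1:2@95; bids=[#5:7@96] asks=[-]
After op 6 [order #6] limit_buy(price=96, qty=4): fills=none; bids=[#5:7@96 #6:4@96] asks=[-]
After op 7 [order #7] market_buy(qty=3): fills=none; bids=[#5:7@96 #6:4@96] asks=[-]
After op 8 [order #8] market_buy(qty=3): fills=none; bids=[#5:7@96 #6:4@96] asks=[-]

Answer: 2@95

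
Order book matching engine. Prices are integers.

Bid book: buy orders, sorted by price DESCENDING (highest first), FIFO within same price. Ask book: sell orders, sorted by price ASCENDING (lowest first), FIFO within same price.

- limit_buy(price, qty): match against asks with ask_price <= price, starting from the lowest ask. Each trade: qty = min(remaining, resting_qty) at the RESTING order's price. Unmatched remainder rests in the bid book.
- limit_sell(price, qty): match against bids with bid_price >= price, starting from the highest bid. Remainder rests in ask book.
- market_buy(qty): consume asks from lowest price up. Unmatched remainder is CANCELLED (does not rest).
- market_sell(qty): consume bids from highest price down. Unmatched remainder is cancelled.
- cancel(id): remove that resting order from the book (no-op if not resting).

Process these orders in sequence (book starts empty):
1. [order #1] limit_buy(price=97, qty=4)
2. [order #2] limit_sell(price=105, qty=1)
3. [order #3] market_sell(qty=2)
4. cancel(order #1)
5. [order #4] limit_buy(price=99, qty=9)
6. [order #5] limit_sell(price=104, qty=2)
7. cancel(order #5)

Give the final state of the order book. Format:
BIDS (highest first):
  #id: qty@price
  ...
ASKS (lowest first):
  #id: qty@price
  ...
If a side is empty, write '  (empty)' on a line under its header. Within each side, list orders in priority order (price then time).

After op 1 [order #1] limit_buy(price=97, qty=4): fills=none; bids=[#1:4@97] asks=[-]
After op 2 [order #2] limit_sell(price=105, qty=1): fills=none; bids=[#1:4@97] asks=[#2:1@105]
After op 3 [order #3] market_sell(qty=2): fills=#1x#3:2@97; bids=[#1:2@97] asks=[#2:1@105]
After op 4 cancel(order #1): fills=none; bids=[-] asks=[#2:1@105]
After op 5 [order #4] limit_buy(price=99, qty=9): fills=none; bids=[#4:9@99] asks=[#2:1@105]
After op 6 [order #5] limit_sell(price=104, qty=2): fills=none; bids=[#4:9@99] asks=[#5:2@104 #2:1@105]
After op 7 cancel(order #5): fills=none; bids=[#4:9@99] asks=[#2:1@105]

Answer: BIDS (highest first):
  #4: 9@99
ASKS (lowest first):
  #2: 1@105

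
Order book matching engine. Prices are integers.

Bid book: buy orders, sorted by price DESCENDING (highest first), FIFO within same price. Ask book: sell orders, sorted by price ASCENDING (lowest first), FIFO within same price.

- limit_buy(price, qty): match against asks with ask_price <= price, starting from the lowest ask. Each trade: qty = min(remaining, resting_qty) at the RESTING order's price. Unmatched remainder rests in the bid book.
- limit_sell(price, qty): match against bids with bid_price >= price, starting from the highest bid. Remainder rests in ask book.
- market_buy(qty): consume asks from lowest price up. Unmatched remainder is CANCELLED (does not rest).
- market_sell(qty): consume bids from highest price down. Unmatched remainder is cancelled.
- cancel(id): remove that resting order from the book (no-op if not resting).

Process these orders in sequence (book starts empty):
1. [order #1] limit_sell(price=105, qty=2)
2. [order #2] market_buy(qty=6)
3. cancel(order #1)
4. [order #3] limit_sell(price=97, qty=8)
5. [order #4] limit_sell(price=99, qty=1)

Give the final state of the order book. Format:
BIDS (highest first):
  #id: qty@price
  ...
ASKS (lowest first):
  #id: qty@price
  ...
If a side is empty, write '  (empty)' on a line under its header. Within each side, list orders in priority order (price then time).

Answer: BIDS (highest first):
  (empty)
ASKS (lowest first):
  #3: 8@97
  #4: 1@99

Derivation:
After op 1 [order #1] limit_sell(price=105, qty=2): fills=none; bids=[-] asks=[#1:2@105]
After op 2 [order #2] market_buy(qty=6): fills=#2x#1:2@105; bids=[-] asks=[-]
After op 3 cancel(order #1): fills=none; bids=[-] asks=[-]
After op 4 [order #3] limit_sell(price=97, qty=8): fills=none; bids=[-] asks=[#3:8@97]
After op 5 [order #4] limit_sell(price=99, qty=1): fills=none; bids=[-] asks=[#3:8@97 #4:1@99]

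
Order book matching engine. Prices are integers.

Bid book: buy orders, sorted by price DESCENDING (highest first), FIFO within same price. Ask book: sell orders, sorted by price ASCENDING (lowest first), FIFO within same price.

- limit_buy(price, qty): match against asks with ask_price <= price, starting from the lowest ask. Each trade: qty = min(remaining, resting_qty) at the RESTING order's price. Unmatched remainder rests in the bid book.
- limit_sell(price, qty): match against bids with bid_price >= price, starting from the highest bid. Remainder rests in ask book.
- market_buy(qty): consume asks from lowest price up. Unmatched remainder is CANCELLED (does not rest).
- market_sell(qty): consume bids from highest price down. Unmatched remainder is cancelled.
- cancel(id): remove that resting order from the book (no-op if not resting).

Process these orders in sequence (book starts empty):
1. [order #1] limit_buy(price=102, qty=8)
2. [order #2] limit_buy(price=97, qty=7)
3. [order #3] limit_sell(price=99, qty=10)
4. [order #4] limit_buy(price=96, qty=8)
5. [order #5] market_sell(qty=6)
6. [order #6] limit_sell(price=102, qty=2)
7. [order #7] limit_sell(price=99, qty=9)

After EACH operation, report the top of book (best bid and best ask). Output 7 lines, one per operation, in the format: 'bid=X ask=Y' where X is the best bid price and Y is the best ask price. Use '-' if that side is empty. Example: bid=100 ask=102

After op 1 [order #1] limit_buy(price=102, qty=8): fills=none; bids=[#1:8@102] asks=[-]
After op 2 [order #2] limit_buy(price=97, qty=7): fills=none; bids=[#1:8@102 #2:7@97] asks=[-]
After op 3 [order #3] limit_sell(price=99, qty=10): fills=#1x#3:8@102; bids=[#2:7@97] asks=[#3:2@99]
After op 4 [order #4] limit_buy(price=96, qty=8): fills=none; bids=[#2:7@97 #4:8@96] asks=[#3:2@99]
After op 5 [order #5] market_sell(qty=6): fills=#2x#5:6@97; bids=[#2:1@97 #4:8@96] asks=[#3:2@99]
After op 6 [order #6] limit_sell(price=102, qty=2): fills=none; bids=[#2:1@97 #4:8@96] asks=[#3:2@99 #6:2@102]
After op 7 [order #7] limit_sell(price=99, qty=9): fills=none; bids=[#2:1@97 #4:8@96] asks=[#3:2@99 #7:9@99 #6:2@102]

Answer: bid=102 ask=-
bid=102 ask=-
bid=97 ask=99
bid=97 ask=99
bid=97 ask=99
bid=97 ask=99
bid=97 ask=99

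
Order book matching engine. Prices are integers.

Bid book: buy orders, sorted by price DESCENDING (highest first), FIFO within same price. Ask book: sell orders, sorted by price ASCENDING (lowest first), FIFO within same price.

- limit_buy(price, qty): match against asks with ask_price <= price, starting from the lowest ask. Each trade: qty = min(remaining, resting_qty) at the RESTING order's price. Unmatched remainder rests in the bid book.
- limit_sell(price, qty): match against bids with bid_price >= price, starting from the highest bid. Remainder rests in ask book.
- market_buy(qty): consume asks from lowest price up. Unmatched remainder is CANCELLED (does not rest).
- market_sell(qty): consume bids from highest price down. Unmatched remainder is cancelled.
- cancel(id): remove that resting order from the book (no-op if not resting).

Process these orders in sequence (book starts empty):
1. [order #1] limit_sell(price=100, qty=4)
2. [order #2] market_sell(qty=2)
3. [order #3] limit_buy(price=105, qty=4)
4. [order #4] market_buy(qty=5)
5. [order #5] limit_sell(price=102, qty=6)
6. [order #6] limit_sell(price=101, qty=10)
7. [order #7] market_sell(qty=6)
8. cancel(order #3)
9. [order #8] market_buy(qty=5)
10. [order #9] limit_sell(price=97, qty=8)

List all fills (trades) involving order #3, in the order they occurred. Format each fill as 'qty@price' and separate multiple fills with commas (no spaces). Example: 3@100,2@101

Answer: 4@100

Derivation:
After op 1 [order #1] limit_sell(price=100, qty=4): fills=none; bids=[-] asks=[#1:4@100]
After op 2 [order #2] market_sell(qty=2): fills=none; bids=[-] asks=[#1:4@100]
After op 3 [order #3] limit_buy(price=105, qty=4): fills=#3x#1:4@100; bids=[-] asks=[-]
After op 4 [order #4] market_buy(qty=5): fills=none; bids=[-] asks=[-]
After op 5 [order #5] limit_sell(price=102, qty=6): fills=none; bids=[-] asks=[#5:6@102]
After op 6 [order #6] limit_sell(price=101, qty=10): fills=none; bids=[-] asks=[#6:10@101 #5:6@102]
After op 7 [order #7] market_sell(qty=6): fills=none; bids=[-] asks=[#6:10@101 #5:6@102]
After op 8 cancel(order #3): fills=none; bids=[-] asks=[#6:10@101 #5:6@102]
After op 9 [order #8] market_buy(qty=5): fills=#8x#6:5@101; bids=[-] asks=[#6:5@101 #5:6@102]
After op 10 [order #9] limit_sell(price=97, qty=8): fills=none; bids=[-] asks=[#9:8@97 #6:5@101 #5:6@102]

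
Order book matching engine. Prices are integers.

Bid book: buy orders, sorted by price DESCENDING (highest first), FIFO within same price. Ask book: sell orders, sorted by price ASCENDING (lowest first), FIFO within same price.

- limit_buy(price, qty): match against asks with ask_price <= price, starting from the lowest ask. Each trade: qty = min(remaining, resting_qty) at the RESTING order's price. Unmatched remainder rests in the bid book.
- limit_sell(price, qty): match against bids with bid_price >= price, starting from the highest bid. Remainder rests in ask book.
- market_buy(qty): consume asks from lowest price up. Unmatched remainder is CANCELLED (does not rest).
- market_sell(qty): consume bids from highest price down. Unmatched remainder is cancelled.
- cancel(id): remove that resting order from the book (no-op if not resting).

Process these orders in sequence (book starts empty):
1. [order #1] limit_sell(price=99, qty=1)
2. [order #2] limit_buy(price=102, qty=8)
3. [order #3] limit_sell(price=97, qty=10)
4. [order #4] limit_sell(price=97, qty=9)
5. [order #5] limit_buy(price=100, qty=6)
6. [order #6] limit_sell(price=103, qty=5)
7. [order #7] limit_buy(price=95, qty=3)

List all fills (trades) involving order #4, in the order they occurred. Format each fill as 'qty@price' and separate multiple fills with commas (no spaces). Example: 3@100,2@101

Answer: 3@97

Derivation:
After op 1 [order #1] limit_sell(price=99, qty=1): fills=none; bids=[-] asks=[#1:1@99]
After op 2 [order #2] limit_buy(price=102, qty=8): fills=#2x#1:1@99; bids=[#2:7@102] asks=[-]
After op 3 [order #3] limit_sell(price=97, qty=10): fills=#2x#3:7@102; bids=[-] asks=[#3:3@97]
After op 4 [order #4] limit_sell(price=97, qty=9): fills=none; bids=[-] asks=[#3:3@97 #4:9@97]
After op 5 [order #5] limit_buy(price=100, qty=6): fills=#5x#3:3@97 #5x#4:3@97; bids=[-] asks=[#4:6@97]
After op 6 [order #6] limit_sell(price=103, qty=5): fills=none; bids=[-] asks=[#4:6@97 #6:5@103]
After op 7 [order #7] limit_buy(price=95, qty=3): fills=none; bids=[#7:3@95] asks=[#4:6@97 #6:5@103]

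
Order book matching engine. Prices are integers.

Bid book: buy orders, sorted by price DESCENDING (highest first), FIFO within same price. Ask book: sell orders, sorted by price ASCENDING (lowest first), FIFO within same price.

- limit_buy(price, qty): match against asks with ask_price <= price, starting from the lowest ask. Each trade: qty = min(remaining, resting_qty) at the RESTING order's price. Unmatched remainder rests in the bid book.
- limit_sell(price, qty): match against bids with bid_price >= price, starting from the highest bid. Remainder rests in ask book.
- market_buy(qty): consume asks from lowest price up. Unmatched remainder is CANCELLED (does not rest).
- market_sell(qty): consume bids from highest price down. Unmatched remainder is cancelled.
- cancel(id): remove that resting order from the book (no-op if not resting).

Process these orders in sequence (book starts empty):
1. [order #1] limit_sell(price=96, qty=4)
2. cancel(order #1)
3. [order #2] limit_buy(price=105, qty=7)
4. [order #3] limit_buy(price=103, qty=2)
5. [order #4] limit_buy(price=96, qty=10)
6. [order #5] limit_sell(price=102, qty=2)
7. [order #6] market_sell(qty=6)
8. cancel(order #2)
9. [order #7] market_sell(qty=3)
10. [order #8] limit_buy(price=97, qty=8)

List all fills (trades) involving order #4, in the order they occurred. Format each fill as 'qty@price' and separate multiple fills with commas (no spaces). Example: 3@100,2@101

After op 1 [order #1] limit_sell(price=96, qty=4): fills=none; bids=[-] asks=[#1:4@96]
After op 2 cancel(order #1): fills=none; bids=[-] asks=[-]
After op 3 [order #2] limit_buy(price=105, qty=7): fills=none; bids=[#2:7@105] asks=[-]
After op 4 [order #3] limit_buy(price=103, qty=2): fills=none; bids=[#2:7@105 #3:2@103] asks=[-]
After op 5 [order #4] limit_buy(price=96, qty=10): fills=none; bids=[#2:7@105 #3:2@103 #4:10@96] asks=[-]
After op 6 [order #5] limit_sell(price=102, qty=2): fills=#2x#5:2@105; bids=[#2:5@105 #3:2@103 #4:10@96] asks=[-]
After op 7 [order #6] market_sell(qty=6): fills=#2x#6:5@105 #3x#6:1@103; bids=[#3:1@103 #4:10@96] asks=[-]
After op 8 cancel(order #2): fills=none; bids=[#3:1@103 #4:10@96] asks=[-]
After op 9 [order #7] market_sell(qty=3): fills=#3x#7:1@103 #4x#7:2@96; bids=[#4:8@96] asks=[-]
After op 10 [order #8] limit_buy(price=97, qty=8): fills=none; bids=[#8:8@97 #4:8@96] asks=[-]

Answer: 2@96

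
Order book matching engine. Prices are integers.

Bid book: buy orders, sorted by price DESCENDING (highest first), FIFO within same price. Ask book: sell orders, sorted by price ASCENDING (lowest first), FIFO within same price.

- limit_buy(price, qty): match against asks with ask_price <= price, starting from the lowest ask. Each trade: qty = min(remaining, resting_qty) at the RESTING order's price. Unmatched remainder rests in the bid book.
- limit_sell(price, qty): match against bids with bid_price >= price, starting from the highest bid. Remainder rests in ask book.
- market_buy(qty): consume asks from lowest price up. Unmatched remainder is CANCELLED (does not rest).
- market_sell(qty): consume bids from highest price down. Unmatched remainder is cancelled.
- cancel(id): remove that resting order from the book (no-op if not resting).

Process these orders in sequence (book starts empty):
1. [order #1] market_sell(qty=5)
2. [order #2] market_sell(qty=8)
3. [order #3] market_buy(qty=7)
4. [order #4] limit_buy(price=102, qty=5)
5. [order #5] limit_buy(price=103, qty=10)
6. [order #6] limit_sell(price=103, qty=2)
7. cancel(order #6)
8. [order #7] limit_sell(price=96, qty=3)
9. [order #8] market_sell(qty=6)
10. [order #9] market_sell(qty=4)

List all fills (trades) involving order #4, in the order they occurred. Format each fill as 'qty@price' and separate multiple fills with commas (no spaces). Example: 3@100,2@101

Answer: 1@102,4@102

Derivation:
After op 1 [order #1] market_sell(qty=5): fills=none; bids=[-] asks=[-]
After op 2 [order #2] market_sell(qty=8): fills=none; bids=[-] asks=[-]
After op 3 [order #3] market_buy(qty=7): fills=none; bids=[-] asks=[-]
After op 4 [order #4] limit_buy(price=102, qty=5): fills=none; bids=[#4:5@102] asks=[-]
After op 5 [order #5] limit_buy(price=103, qty=10): fills=none; bids=[#5:10@103 #4:5@102] asks=[-]
After op 6 [order #6] limit_sell(price=103, qty=2): fills=#5x#6:2@103; bids=[#5:8@103 #4:5@102] asks=[-]
After op 7 cancel(order #6): fills=none; bids=[#5:8@103 #4:5@102] asks=[-]
After op 8 [order #7] limit_sell(price=96, qty=3): fills=#5x#7:3@103; bids=[#5:5@103 #4:5@102] asks=[-]
After op 9 [order #8] market_sell(qty=6): fills=#5x#8:5@103 #4x#8:1@102; bids=[#4:4@102] asks=[-]
After op 10 [order #9] market_sell(qty=4): fills=#4x#9:4@102; bids=[-] asks=[-]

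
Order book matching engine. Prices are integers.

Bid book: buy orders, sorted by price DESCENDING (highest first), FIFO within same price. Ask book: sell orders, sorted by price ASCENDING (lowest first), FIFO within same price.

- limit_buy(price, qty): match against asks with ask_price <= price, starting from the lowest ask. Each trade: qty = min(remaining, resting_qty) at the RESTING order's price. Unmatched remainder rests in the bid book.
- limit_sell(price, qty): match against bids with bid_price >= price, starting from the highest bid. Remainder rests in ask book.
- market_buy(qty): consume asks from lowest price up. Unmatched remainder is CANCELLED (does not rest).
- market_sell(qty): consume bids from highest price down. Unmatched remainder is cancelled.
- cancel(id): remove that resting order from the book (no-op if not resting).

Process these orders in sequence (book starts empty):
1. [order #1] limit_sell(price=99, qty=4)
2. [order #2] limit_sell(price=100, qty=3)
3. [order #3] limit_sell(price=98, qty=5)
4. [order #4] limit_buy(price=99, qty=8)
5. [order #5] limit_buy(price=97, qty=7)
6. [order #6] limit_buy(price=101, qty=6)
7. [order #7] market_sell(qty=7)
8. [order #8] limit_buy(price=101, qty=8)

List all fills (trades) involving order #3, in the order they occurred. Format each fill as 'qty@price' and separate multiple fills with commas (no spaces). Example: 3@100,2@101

After op 1 [order #1] limit_sell(price=99, qty=4): fills=none; bids=[-] asks=[#1:4@99]
After op 2 [order #2] limit_sell(price=100, qty=3): fills=none; bids=[-] asks=[#1:4@99 #2:3@100]
After op 3 [order #3] limit_sell(price=98, qty=5): fills=none; bids=[-] asks=[#3:5@98 #1:4@99 #2:3@100]
After op 4 [order #4] limit_buy(price=99, qty=8): fills=#4x#3:5@98 #4x#1:3@99; bids=[-] asks=[#1:1@99 #2:3@100]
After op 5 [order #5] limit_buy(price=97, qty=7): fills=none; bids=[#5:7@97] asks=[#1:1@99 #2:3@100]
After op 6 [order #6] limit_buy(price=101, qty=6): fills=#6x#1:1@99 #6x#2:3@100; bids=[#6:2@101 #5:7@97] asks=[-]
After op 7 [order #7] market_sell(qty=7): fills=#6x#7:2@101 #5x#7:5@97; bids=[#5:2@97] asks=[-]
After op 8 [order #8] limit_buy(price=101, qty=8): fills=none; bids=[#8:8@101 #5:2@97] asks=[-]

Answer: 5@98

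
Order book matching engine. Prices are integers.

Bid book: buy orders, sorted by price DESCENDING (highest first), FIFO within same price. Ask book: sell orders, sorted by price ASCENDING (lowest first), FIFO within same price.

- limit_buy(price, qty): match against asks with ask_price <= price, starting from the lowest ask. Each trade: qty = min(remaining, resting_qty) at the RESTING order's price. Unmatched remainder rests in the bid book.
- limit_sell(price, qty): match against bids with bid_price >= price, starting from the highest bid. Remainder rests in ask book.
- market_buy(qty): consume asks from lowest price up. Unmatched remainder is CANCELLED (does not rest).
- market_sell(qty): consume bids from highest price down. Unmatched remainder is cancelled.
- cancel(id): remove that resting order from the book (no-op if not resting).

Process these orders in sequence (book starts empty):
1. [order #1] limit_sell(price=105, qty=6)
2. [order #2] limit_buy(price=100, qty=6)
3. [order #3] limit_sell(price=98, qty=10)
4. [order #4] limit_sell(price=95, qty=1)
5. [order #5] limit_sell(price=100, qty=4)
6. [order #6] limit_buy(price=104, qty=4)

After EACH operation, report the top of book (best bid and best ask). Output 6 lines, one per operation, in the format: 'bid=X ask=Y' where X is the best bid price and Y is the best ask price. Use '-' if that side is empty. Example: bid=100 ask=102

Answer: bid=- ask=105
bid=100 ask=105
bid=- ask=98
bid=- ask=95
bid=- ask=95
bid=- ask=98

Derivation:
After op 1 [order #1] limit_sell(price=105, qty=6): fills=none; bids=[-] asks=[#1:6@105]
After op 2 [order #2] limit_buy(price=100, qty=6): fills=none; bids=[#2:6@100] asks=[#1:6@105]
After op 3 [order #3] limit_sell(price=98, qty=10): fills=#2x#3:6@100; bids=[-] asks=[#3:4@98 #1:6@105]
After op 4 [order #4] limit_sell(price=95, qty=1): fills=none; bids=[-] asks=[#4:1@95 #3:4@98 #1:6@105]
After op 5 [order #5] limit_sell(price=100, qty=4): fills=none; bids=[-] asks=[#4:1@95 #3:4@98 #5:4@100 #1:6@105]
After op 6 [order #6] limit_buy(price=104, qty=4): fills=#6x#4:1@95 #6x#3:3@98; bids=[-] asks=[#3:1@98 #5:4@100 #1:6@105]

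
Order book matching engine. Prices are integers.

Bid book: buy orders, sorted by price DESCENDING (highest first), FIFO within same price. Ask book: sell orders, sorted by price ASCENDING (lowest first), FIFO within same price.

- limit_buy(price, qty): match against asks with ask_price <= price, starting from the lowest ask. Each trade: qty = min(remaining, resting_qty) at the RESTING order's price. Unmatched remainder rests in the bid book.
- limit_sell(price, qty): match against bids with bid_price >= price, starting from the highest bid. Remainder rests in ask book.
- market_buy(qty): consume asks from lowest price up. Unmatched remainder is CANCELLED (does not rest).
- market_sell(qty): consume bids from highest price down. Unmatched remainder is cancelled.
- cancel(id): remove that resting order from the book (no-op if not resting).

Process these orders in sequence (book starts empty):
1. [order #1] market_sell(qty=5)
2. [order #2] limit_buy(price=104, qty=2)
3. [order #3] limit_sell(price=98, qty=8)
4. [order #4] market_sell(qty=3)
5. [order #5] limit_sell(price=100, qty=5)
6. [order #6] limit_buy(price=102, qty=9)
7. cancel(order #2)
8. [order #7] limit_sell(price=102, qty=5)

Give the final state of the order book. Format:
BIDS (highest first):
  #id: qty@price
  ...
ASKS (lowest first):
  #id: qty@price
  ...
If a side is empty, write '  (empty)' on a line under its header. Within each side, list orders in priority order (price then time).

Answer: BIDS (highest first):
  (empty)
ASKS (lowest first):
  #5: 2@100
  #7: 5@102

Derivation:
After op 1 [order #1] market_sell(qty=5): fills=none; bids=[-] asks=[-]
After op 2 [order #2] limit_buy(price=104, qty=2): fills=none; bids=[#2:2@104] asks=[-]
After op 3 [order #3] limit_sell(price=98, qty=8): fills=#2x#3:2@104; bids=[-] asks=[#3:6@98]
After op 4 [order #4] market_sell(qty=3): fills=none; bids=[-] asks=[#3:6@98]
After op 5 [order #5] limit_sell(price=100, qty=5): fills=none; bids=[-] asks=[#3:6@98 #5:5@100]
After op 6 [order #6] limit_buy(price=102, qty=9): fills=#6x#3:6@98 #6x#5:3@100; bids=[-] asks=[#5:2@100]
After op 7 cancel(order #2): fills=none; bids=[-] asks=[#5:2@100]
After op 8 [order #7] limit_sell(price=102, qty=5): fills=none; bids=[-] asks=[#5:2@100 #7:5@102]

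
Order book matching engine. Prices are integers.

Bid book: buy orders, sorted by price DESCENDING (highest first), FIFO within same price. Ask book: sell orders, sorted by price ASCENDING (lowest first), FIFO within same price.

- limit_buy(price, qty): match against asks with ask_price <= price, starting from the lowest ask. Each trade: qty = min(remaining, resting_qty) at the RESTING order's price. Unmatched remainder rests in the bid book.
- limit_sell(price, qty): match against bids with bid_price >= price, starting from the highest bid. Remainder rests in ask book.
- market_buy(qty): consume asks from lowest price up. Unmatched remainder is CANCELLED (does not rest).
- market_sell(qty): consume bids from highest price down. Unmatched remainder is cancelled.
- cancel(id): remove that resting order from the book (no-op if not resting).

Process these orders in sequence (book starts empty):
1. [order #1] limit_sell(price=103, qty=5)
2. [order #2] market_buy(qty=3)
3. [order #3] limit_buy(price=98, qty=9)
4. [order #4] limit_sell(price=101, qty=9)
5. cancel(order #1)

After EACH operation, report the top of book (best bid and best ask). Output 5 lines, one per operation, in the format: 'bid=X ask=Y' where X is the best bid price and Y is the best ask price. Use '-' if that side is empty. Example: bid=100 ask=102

After op 1 [order #1] limit_sell(price=103, qty=5): fills=none; bids=[-] asks=[#1:5@103]
After op 2 [order #2] market_buy(qty=3): fills=#2x#1:3@103; bids=[-] asks=[#1:2@103]
After op 3 [order #3] limit_buy(price=98, qty=9): fills=none; bids=[#3:9@98] asks=[#1:2@103]
After op 4 [order #4] limit_sell(price=101, qty=9): fills=none; bids=[#3:9@98] asks=[#4:9@101 #1:2@103]
After op 5 cancel(order #1): fills=none; bids=[#3:9@98] asks=[#4:9@101]

Answer: bid=- ask=103
bid=- ask=103
bid=98 ask=103
bid=98 ask=101
bid=98 ask=101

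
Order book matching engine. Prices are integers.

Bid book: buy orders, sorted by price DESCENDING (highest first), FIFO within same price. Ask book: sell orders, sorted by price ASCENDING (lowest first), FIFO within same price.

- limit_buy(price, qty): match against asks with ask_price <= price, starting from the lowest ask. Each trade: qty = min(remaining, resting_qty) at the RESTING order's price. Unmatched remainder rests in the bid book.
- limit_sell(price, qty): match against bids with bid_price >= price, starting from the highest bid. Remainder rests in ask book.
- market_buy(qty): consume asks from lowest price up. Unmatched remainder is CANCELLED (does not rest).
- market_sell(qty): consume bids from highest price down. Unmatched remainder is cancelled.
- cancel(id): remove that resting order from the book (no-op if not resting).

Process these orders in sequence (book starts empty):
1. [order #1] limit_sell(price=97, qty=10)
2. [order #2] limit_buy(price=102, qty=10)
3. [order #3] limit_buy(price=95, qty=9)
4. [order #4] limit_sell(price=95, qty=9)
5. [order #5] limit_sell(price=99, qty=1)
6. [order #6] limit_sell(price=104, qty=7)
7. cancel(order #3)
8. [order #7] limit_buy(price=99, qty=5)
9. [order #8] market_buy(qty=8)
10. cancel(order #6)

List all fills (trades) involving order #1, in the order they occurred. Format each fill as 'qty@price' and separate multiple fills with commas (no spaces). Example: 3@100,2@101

After op 1 [order #1] limit_sell(price=97, qty=10): fills=none; bids=[-] asks=[#1:10@97]
After op 2 [order #2] limit_buy(price=102, qty=10): fills=#2x#1:10@97; bids=[-] asks=[-]
After op 3 [order #3] limit_buy(price=95, qty=9): fills=none; bids=[#3:9@95] asks=[-]
After op 4 [order #4] limit_sell(price=95, qty=9): fills=#3x#4:9@95; bids=[-] asks=[-]
After op 5 [order #5] limit_sell(price=99, qty=1): fills=none; bids=[-] asks=[#5:1@99]
After op 6 [order #6] limit_sell(price=104, qty=7): fills=none; bids=[-] asks=[#5:1@99 #6:7@104]
After op 7 cancel(order #3): fills=none; bids=[-] asks=[#5:1@99 #6:7@104]
After op 8 [order #7] limit_buy(price=99, qty=5): fills=#7x#5:1@99; bids=[#7:4@99] asks=[#6:7@104]
After op 9 [order #8] market_buy(qty=8): fills=#8x#6:7@104; bids=[#7:4@99] asks=[-]
After op 10 cancel(order #6): fills=none; bids=[#7:4@99] asks=[-]

Answer: 10@97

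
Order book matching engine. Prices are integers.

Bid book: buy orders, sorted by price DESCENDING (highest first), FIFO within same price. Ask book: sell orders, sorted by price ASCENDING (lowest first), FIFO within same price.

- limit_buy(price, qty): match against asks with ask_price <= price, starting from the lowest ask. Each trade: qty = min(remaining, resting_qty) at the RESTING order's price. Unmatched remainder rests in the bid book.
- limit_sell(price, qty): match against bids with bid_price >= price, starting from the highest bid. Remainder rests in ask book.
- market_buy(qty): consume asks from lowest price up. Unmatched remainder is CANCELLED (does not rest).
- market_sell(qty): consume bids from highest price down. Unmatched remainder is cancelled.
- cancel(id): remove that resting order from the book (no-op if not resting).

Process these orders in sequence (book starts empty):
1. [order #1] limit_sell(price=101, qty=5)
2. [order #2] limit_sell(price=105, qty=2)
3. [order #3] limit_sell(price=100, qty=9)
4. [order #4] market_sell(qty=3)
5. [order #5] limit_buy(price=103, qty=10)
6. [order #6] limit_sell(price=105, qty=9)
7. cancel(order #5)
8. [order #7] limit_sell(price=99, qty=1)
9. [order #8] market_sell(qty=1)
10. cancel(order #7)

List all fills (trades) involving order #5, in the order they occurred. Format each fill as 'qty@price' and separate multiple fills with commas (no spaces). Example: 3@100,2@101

Answer: 9@100,1@101

Derivation:
After op 1 [order #1] limit_sell(price=101, qty=5): fills=none; bids=[-] asks=[#1:5@101]
After op 2 [order #2] limit_sell(price=105, qty=2): fills=none; bids=[-] asks=[#1:5@101 #2:2@105]
After op 3 [order #3] limit_sell(price=100, qty=9): fills=none; bids=[-] asks=[#3:9@100 #1:5@101 #2:2@105]
After op 4 [order #4] market_sell(qty=3): fills=none; bids=[-] asks=[#3:9@100 #1:5@101 #2:2@105]
After op 5 [order #5] limit_buy(price=103, qty=10): fills=#5x#3:9@100 #5x#1:1@101; bids=[-] asks=[#1:4@101 #2:2@105]
After op 6 [order #6] limit_sell(price=105, qty=9): fills=none; bids=[-] asks=[#1:4@101 #2:2@105 #6:9@105]
After op 7 cancel(order #5): fills=none; bids=[-] asks=[#1:4@101 #2:2@105 #6:9@105]
After op 8 [order #7] limit_sell(price=99, qty=1): fills=none; bids=[-] asks=[#7:1@99 #1:4@101 #2:2@105 #6:9@105]
After op 9 [order #8] market_sell(qty=1): fills=none; bids=[-] asks=[#7:1@99 #1:4@101 #2:2@105 #6:9@105]
After op 10 cancel(order #7): fills=none; bids=[-] asks=[#1:4@101 #2:2@105 #6:9@105]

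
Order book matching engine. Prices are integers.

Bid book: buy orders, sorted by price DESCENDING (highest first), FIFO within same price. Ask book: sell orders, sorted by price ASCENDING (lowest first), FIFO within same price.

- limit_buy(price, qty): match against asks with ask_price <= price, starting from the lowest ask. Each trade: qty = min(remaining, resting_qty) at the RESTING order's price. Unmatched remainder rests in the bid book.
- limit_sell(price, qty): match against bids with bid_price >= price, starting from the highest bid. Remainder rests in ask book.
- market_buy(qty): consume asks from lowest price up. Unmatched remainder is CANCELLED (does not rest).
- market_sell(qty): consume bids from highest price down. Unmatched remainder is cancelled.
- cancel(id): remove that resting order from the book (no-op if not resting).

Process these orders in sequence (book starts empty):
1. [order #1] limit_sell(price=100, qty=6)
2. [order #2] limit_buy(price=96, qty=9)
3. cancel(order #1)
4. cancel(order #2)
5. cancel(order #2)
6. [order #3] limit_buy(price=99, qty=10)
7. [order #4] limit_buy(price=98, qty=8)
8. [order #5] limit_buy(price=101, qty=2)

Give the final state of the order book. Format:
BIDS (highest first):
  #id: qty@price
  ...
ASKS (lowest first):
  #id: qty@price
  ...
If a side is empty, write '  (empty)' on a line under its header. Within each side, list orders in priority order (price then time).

After op 1 [order #1] limit_sell(price=100, qty=6): fills=none; bids=[-] asks=[#1:6@100]
After op 2 [order #2] limit_buy(price=96, qty=9): fills=none; bids=[#2:9@96] asks=[#1:6@100]
After op 3 cancel(order #1): fills=none; bids=[#2:9@96] asks=[-]
After op 4 cancel(order #2): fills=none; bids=[-] asks=[-]
After op 5 cancel(order #2): fills=none; bids=[-] asks=[-]
After op 6 [order #3] limit_buy(price=99, qty=10): fills=none; bids=[#3:10@99] asks=[-]
After op 7 [order #4] limit_buy(price=98, qty=8): fills=none; bids=[#3:10@99 #4:8@98] asks=[-]
After op 8 [order #5] limit_buy(price=101, qty=2): fills=none; bids=[#5:2@101 #3:10@99 #4:8@98] asks=[-]

Answer: BIDS (highest first):
  #5: 2@101
  #3: 10@99
  #4: 8@98
ASKS (lowest first):
  (empty)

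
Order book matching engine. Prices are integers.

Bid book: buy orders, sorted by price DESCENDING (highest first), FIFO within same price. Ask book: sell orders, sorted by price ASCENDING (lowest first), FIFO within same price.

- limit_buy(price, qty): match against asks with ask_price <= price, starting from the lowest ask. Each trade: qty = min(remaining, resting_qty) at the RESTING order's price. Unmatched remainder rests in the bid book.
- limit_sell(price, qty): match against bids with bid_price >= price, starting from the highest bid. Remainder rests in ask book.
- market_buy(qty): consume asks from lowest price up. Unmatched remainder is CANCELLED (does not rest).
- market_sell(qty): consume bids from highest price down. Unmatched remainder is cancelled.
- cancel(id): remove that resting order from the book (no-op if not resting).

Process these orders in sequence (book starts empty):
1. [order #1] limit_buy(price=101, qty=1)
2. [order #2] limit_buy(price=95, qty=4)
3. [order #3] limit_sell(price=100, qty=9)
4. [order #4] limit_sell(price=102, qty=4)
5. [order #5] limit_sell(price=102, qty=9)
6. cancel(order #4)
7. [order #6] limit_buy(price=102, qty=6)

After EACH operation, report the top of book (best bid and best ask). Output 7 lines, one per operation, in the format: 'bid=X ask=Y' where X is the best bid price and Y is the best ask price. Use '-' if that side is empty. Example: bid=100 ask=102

Answer: bid=101 ask=-
bid=101 ask=-
bid=95 ask=100
bid=95 ask=100
bid=95 ask=100
bid=95 ask=100
bid=95 ask=100

Derivation:
After op 1 [order #1] limit_buy(price=101, qty=1): fills=none; bids=[#1:1@101] asks=[-]
After op 2 [order #2] limit_buy(price=95, qty=4): fills=none; bids=[#1:1@101 #2:4@95] asks=[-]
After op 3 [order #3] limit_sell(price=100, qty=9): fills=#1x#3:1@101; bids=[#2:4@95] asks=[#3:8@100]
After op 4 [order #4] limit_sell(price=102, qty=4): fills=none; bids=[#2:4@95] asks=[#3:8@100 #4:4@102]
After op 5 [order #5] limit_sell(price=102, qty=9): fills=none; bids=[#2:4@95] asks=[#3:8@100 #4:4@102 #5:9@102]
After op 6 cancel(order #4): fills=none; bids=[#2:4@95] asks=[#3:8@100 #5:9@102]
After op 7 [order #6] limit_buy(price=102, qty=6): fills=#6x#3:6@100; bids=[#2:4@95] asks=[#3:2@100 #5:9@102]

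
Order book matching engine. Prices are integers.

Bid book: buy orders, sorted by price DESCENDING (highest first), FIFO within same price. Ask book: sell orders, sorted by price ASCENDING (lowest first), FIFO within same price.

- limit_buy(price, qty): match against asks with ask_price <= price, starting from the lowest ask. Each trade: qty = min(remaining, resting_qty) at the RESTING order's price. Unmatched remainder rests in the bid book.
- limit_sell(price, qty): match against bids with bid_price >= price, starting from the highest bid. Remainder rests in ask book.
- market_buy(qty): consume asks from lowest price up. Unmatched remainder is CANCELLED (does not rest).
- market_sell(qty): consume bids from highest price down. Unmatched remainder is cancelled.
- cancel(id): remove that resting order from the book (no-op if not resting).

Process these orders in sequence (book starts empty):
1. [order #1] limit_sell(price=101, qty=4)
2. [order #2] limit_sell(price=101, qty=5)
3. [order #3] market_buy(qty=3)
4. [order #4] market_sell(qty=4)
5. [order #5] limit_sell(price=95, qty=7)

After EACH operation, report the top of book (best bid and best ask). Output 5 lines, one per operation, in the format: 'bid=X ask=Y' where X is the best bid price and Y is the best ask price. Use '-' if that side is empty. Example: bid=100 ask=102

After op 1 [order #1] limit_sell(price=101, qty=4): fills=none; bids=[-] asks=[#1:4@101]
After op 2 [order #2] limit_sell(price=101, qty=5): fills=none; bids=[-] asks=[#1:4@101 #2:5@101]
After op 3 [order #3] market_buy(qty=3): fills=#3x#1:3@101; bids=[-] asks=[#1:1@101 #2:5@101]
After op 4 [order #4] market_sell(qty=4): fills=none; bids=[-] asks=[#1:1@101 #2:5@101]
After op 5 [order #5] limit_sell(price=95, qty=7): fills=none; bids=[-] asks=[#5:7@95 #1:1@101 #2:5@101]

Answer: bid=- ask=101
bid=- ask=101
bid=- ask=101
bid=- ask=101
bid=- ask=95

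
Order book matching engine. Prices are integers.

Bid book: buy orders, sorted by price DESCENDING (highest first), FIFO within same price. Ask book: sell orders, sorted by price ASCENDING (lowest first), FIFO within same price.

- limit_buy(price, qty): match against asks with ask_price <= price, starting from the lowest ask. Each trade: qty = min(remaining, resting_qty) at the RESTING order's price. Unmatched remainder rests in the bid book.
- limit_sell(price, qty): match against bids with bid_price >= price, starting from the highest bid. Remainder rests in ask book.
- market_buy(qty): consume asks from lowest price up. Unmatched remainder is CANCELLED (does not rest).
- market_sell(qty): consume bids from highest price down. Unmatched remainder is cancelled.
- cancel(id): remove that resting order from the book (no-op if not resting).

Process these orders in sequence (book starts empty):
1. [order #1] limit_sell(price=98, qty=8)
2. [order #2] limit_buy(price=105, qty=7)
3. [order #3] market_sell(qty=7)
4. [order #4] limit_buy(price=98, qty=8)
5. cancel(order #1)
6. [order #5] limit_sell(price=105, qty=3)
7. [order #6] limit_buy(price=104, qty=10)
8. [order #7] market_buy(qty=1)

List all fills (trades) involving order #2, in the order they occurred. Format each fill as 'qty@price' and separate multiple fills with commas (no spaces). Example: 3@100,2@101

After op 1 [order #1] limit_sell(price=98, qty=8): fills=none; bids=[-] asks=[#1:8@98]
After op 2 [order #2] limit_buy(price=105, qty=7): fills=#2x#1:7@98; bids=[-] asks=[#1:1@98]
After op 3 [order #3] market_sell(qty=7): fills=none; bids=[-] asks=[#1:1@98]
After op 4 [order #4] limit_buy(price=98, qty=8): fills=#4x#1:1@98; bids=[#4:7@98] asks=[-]
After op 5 cancel(order #1): fills=none; bids=[#4:7@98] asks=[-]
After op 6 [order #5] limit_sell(price=105, qty=3): fills=none; bids=[#4:7@98] asks=[#5:3@105]
After op 7 [order #6] limit_buy(price=104, qty=10): fills=none; bids=[#6:10@104 #4:7@98] asks=[#5:3@105]
After op 8 [order #7] market_buy(qty=1): fills=#7x#5:1@105; bids=[#6:10@104 #4:7@98] asks=[#5:2@105]

Answer: 7@98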